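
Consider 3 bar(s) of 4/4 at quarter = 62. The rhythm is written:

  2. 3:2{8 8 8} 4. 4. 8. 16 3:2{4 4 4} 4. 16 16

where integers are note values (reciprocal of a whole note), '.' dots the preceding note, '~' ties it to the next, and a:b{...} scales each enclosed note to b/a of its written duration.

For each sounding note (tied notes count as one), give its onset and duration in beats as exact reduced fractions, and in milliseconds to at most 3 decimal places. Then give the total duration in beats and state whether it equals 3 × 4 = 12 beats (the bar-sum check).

1) 0.0ms=0b +2903.226ms=3b
2) 2903.226ms=3b +322.581ms=1/3b
3) 3225.806ms=10/3b +322.581ms=1/3b
4) 3548.387ms=11/3b +322.581ms=1/3b
5) 3870.968ms=4b +1451.613ms=3/2b
6) 5322.581ms=11/2b +1451.613ms=3/2b
7) 6774.194ms=7b +725.806ms=3/4b
8) 7500.0ms=31/4b +241.935ms=1/4b
9) 7741.935ms=8b +645.161ms=2/3b
10) 8387.097ms=26/3b +645.161ms=2/3b
11) 9032.258ms=28/3b +645.161ms=2/3b
12) 9677.419ms=10b +1451.613ms=3/2b
13) 11129.032ms=23/2b +241.935ms=1/4b
14) 11370.968ms=47/4b +241.935ms=1/4b
Σ=12b of 12 (62bpm 4/4) — PASS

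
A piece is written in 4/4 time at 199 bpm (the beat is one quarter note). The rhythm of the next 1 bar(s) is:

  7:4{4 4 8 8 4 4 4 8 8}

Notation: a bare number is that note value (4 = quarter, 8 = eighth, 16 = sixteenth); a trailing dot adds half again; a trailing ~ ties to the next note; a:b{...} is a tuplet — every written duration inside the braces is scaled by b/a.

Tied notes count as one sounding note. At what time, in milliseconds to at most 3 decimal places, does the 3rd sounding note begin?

note 3 onset = 8/7b = 344.58ms

1. 0.0ms @ 0 + 172.29ms (4/7)
2. 172.29ms @ 4/7 + 172.29ms (4/7)
3. 344.58ms @ 8/7 + 86.145ms (2/7)
4. 430.725ms @ 10/7 + 86.145ms (2/7)
5. 516.87ms @ 12/7 + 172.29ms (4/7)
6. 689.16ms @ 16/7 + 172.29ms (4/7)
7. 861.45ms @ 20/7 + 172.29ms (4/7)
8. 1033.74ms @ 24/7 + 86.145ms (2/7)
9. 1119.885ms @ 26/7 + 86.145ms (2/7)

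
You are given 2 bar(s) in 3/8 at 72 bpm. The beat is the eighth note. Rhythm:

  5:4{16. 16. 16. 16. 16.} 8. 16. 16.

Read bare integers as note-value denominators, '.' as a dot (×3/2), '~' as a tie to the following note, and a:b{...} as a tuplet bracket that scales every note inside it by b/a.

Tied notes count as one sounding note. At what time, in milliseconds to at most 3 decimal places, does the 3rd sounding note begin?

1. 0.0ms @ 0 + 500.0ms (3/5)
2. 500.0ms @ 3/5 + 500.0ms (3/5)
3. 1000.0ms @ 6/5 + 500.0ms (3/5)
4. 1500.0ms @ 9/5 + 500.0ms (3/5)
5. 2000.0ms @ 12/5 + 500.0ms (3/5)
6. 2500.0ms @ 3 + 1250.0ms (3/2)
7. 3750.0ms @ 9/2 + 625.0ms (3/4)
8. 4375.0ms @ 21/4 + 625.0ms (3/4)

note 3 onset = 6/5b = 1000.0ms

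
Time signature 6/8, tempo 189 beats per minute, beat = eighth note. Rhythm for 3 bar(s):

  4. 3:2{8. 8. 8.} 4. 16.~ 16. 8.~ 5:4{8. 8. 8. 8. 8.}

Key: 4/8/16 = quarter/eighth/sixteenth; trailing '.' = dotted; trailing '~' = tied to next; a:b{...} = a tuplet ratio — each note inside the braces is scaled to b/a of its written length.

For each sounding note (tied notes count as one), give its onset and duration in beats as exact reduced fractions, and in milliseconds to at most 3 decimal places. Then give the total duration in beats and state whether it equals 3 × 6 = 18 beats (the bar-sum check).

1) 0.0ms=0b +952.381ms=3b
2) 952.381ms=3b +317.46ms=1b
3) 1269.841ms=4b +317.46ms=1b
4) 1587.302ms=5b +317.46ms=1b
5) 1904.762ms=6b +952.381ms=3b
6) 2857.143ms=9b +476.19ms=3/2b
7) 3333.333ms=21/2b +857.143ms=27/10b
8) 4190.476ms=66/5b +380.952ms=6/5b
9) 4571.429ms=72/5b +380.952ms=6/5b
10) 4952.381ms=78/5b +380.952ms=6/5b
11) 5333.333ms=84/5b +380.952ms=6/5b
Σ=18b of 18 (189bpm 6/8) — PASS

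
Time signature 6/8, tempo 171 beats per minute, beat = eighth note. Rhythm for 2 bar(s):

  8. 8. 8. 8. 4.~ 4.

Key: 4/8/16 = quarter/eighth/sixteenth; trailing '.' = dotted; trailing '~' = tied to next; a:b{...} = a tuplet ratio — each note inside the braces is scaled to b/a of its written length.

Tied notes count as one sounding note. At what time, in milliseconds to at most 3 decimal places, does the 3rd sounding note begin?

note 3 onset = 3b = 1052.632ms

1. 0.0ms @ 0 + 526.316ms (3/2)
2. 526.316ms @ 3/2 + 526.316ms (3/2)
3. 1052.632ms @ 3 + 526.316ms (3/2)
4. 1578.947ms @ 9/2 + 526.316ms (3/2)
5. 2105.263ms @ 6 + 2105.263ms (6)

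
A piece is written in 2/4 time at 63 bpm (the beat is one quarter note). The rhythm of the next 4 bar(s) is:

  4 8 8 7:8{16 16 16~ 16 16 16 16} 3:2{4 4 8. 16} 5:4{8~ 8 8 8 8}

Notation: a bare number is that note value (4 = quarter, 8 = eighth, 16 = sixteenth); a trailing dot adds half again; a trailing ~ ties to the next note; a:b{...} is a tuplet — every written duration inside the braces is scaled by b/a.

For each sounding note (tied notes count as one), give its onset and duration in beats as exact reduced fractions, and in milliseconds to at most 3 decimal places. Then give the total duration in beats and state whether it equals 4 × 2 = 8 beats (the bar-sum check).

1) 0.0ms=0b +952.381ms=1b
2) 952.381ms=1b +476.19ms=1/2b
3) 1428.571ms=3/2b +476.19ms=1/2b
4) 1904.762ms=2b +272.109ms=2/7b
5) 2176.871ms=16/7b +272.109ms=2/7b
6) 2448.98ms=18/7b +544.218ms=4/7b
7) 2993.197ms=22/7b +272.109ms=2/7b
8) 3265.306ms=24/7b +272.109ms=2/7b
9) 3537.415ms=26/7b +272.109ms=2/7b
10) 3809.524ms=4b +634.921ms=2/3b
11) 4444.444ms=14/3b +634.921ms=2/3b
12) 5079.365ms=16/3b +476.19ms=1/2b
13) 5555.556ms=35/6b +158.73ms=1/6b
14) 5714.286ms=6b +761.905ms=4/5b
15) 6476.19ms=34/5b +380.952ms=2/5b
16) 6857.143ms=36/5b +380.952ms=2/5b
17) 7238.095ms=38/5b +380.952ms=2/5b
Σ=8b of 8 (63bpm 2/4) — PASS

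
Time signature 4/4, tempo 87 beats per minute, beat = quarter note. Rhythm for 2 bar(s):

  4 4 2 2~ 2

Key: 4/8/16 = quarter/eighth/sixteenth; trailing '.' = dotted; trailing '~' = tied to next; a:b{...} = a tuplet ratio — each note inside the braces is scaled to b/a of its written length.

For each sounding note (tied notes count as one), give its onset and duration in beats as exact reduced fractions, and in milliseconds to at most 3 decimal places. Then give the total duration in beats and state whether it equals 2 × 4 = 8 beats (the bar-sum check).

1) 0.0ms=0b +689.655ms=1b
2) 689.655ms=1b +689.655ms=1b
3) 1379.31ms=2b +1379.31ms=2b
4) 2758.621ms=4b +2758.621ms=4b
Σ=8b of 8 (87bpm 4/4) — PASS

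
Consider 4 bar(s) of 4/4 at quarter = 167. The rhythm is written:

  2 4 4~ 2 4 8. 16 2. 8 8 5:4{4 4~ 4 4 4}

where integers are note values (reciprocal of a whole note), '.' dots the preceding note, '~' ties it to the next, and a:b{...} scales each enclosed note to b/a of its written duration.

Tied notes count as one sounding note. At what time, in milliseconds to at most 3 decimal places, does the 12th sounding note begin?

1. 0.0ms @ 0 + 718.563ms (2)
2. 718.563ms @ 2 + 359.281ms (1)
3. 1077.844ms @ 3 + 1077.844ms (3)
4. 2155.689ms @ 6 + 359.281ms (1)
5. 2514.97ms @ 7 + 269.461ms (3/4)
6. 2784.431ms @ 31/4 + 89.82ms (1/4)
7. 2874.251ms @ 8 + 1077.844ms (3)
8. 3952.096ms @ 11 + 179.641ms (1/2)
9. 4131.737ms @ 23/2 + 179.641ms (1/2)
10. 4311.377ms @ 12 + 287.425ms (4/5)
11. 4598.802ms @ 64/5 + 574.85ms (8/5)
12. 5173.653ms @ 72/5 + 287.425ms (4/5)
13. 5461.078ms @ 76/5 + 287.425ms (4/5)

note 12 onset = 72/5b = 5173.653ms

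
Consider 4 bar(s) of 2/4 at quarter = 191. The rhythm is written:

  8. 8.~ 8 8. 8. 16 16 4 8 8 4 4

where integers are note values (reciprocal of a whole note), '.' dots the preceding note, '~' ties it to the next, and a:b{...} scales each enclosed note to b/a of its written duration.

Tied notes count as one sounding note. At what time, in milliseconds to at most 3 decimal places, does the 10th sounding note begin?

note 10 onset = 6b = 1884.817ms

1. 0.0ms @ 0 + 235.602ms (3/4)
2. 235.602ms @ 3/4 + 392.67ms (5/4)
3. 628.272ms @ 2 + 235.602ms (3/4)
4. 863.874ms @ 11/4 + 235.602ms (3/4)
5. 1099.476ms @ 7/2 + 78.534ms (1/4)
6. 1178.01ms @ 15/4 + 78.534ms (1/4)
7. 1256.545ms @ 4 + 314.136ms (1)
8. 1570.681ms @ 5 + 157.068ms (1/2)
9. 1727.749ms @ 11/2 + 157.068ms (1/2)
10. 1884.817ms @ 6 + 314.136ms (1)
11. 2198.953ms @ 7 + 314.136ms (1)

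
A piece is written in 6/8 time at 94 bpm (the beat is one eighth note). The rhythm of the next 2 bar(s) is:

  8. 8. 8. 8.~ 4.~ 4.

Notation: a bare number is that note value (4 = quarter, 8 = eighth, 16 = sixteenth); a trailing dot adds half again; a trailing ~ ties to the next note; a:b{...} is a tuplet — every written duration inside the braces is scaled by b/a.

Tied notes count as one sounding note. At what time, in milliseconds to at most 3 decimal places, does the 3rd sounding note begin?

1. 0.0ms @ 0 + 957.447ms (3/2)
2. 957.447ms @ 3/2 + 957.447ms (3/2)
3. 1914.894ms @ 3 + 957.447ms (3/2)
4. 2872.34ms @ 9/2 + 4787.234ms (15/2)

note 3 onset = 3b = 1914.894ms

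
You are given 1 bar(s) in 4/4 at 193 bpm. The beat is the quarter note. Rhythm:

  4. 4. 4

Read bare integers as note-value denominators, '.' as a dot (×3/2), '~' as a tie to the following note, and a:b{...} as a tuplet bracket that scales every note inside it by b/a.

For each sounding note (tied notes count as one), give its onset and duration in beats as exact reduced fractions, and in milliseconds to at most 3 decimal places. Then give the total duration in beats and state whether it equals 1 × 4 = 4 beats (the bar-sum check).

1) 0.0ms=0b +466.321ms=3/2b
2) 466.321ms=3/2b +466.321ms=3/2b
3) 932.642ms=3b +310.881ms=1b
Σ=4b of 4 (193bpm 4/4) — PASS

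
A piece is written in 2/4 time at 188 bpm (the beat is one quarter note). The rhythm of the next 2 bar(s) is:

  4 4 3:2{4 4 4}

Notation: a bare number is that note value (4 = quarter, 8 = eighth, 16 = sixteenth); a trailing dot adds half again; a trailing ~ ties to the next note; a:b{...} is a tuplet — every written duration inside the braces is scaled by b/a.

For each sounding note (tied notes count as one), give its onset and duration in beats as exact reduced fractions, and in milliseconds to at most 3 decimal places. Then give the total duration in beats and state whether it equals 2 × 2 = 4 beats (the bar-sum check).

1) 0.0ms=0b +319.149ms=1b
2) 319.149ms=1b +319.149ms=1b
3) 638.298ms=2b +212.766ms=2/3b
4) 851.064ms=8/3b +212.766ms=2/3b
5) 1063.83ms=10/3b +212.766ms=2/3b
Σ=4b of 4 (188bpm 2/4) — PASS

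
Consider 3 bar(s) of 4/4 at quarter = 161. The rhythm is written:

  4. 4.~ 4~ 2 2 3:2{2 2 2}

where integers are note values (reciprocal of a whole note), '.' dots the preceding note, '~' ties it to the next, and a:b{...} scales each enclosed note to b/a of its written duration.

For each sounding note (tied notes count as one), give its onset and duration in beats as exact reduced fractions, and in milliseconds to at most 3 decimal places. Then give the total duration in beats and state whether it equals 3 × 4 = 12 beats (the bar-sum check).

1) 0.0ms=0b +559.006ms=3/2b
2) 559.006ms=3/2b +1677.019ms=9/2b
3) 2236.025ms=6b +745.342ms=2b
4) 2981.366ms=8b +496.894ms=4/3b
5) 3478.261ms=28/3b +496.894ms=4/3b
6) 3975.155ms=32/3b +496.894ms=4/3b
Σ=12b of 12 (161bpm 4/4) — PASS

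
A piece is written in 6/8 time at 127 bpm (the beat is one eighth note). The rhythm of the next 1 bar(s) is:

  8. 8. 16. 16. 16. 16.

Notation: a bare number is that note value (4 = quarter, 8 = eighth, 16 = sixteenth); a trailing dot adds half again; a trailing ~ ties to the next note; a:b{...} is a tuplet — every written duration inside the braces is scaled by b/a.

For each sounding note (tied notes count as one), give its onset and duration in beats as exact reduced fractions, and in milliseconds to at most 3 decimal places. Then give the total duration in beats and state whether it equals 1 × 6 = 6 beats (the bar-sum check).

1) 0.0ms=0b +708.661ms=3/2b
2) 708.661ms=3/2b +708.661ms=3/2b
3) 1417.323ms=3b +354.331ms=3/4b
4) 1771.654ms=15/4b +354.331ms=3/4b
5) 2125.984ms=9/2b +354.331ms=3/4b
6) 2480.315ms=21/4b +354.331ms=3/4b
Σ=6b of 6 (127bpm 6/8) — PASS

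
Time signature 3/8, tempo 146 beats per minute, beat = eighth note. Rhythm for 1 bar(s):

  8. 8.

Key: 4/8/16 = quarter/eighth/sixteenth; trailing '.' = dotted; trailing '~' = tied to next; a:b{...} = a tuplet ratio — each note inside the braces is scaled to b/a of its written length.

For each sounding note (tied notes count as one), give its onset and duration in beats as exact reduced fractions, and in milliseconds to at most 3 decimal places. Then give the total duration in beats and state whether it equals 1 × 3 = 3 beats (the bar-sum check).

1) 0.0ms=0b +616.438ms=3/2b
2) 616.438ms=3/2b +616.438ms=3/2b
Σ=3b of 3 (146bpm 3/8) — PASS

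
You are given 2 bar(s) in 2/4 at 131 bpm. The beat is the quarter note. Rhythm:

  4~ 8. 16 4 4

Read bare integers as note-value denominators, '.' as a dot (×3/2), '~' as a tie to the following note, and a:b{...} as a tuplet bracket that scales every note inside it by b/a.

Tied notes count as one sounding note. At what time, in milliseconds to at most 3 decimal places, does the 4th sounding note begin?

note 4 onset = 3b = 1374.046ms

1. 0.0ms @ 0 + 801.527ms (7/4)
2. 801.527ms @ 7/4 + 114.504ms (1/4)
3. 916.031ms @ 2 + 458.015ms (1)
4. 1374.046ms @ 3 + 458.015ms (1)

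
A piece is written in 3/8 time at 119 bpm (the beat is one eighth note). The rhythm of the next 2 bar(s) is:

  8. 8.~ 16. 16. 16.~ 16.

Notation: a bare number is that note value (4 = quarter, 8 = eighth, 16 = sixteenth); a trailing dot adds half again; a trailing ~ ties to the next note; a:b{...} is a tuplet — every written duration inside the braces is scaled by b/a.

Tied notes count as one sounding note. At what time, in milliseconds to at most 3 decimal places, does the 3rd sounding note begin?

note 3 onset = 15/4b = 1890.756ms

1. 0.0ms @ 0 + 756.303ms (3/2)
2. 756.303ms @ 3/2 + 1134.454ms (9/4)
3. 1890.756ms @ 15/4 + 378.151ms (3/4)
4. 2268.908ms @ 9/2 + 756.303ms (3/2)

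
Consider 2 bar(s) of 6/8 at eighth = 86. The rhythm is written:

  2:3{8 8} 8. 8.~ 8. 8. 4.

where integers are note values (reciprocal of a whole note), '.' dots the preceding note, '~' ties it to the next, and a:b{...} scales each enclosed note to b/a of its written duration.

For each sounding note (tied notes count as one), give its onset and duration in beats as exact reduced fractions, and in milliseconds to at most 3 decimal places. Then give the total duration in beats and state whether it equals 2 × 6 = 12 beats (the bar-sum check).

1) 0.0ms=0b +1046.512ms=3/2b
2) 1046.512ms=3/2b +1046.512ms=3/2b
3) 2093.023ms=3b +1046.512ms=3/2b
4) 3139.535ms=9/2b +2093.023ms=3b
5) 5232.558ms=15/2b +1046.512ms=3/2b
6) 6279.07ms=9b +2093.023ms=3b
Σ=12b of 12 (86bpm 6/8) — PASS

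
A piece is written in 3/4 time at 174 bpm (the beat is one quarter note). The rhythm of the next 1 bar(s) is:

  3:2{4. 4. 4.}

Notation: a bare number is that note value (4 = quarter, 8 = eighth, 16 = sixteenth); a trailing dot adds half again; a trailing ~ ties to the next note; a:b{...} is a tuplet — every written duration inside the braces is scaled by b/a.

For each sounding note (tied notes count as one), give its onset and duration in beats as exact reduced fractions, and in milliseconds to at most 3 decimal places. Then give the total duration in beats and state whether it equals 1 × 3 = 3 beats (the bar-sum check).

1) 0.0ms=0b +344.828ms=1b
2) 344.828ms=1b +344.828ms=1b
3) 689.655ms=2b +344.828ms=1b
Σ=3b of 3 (174bpm 3/4) — PASS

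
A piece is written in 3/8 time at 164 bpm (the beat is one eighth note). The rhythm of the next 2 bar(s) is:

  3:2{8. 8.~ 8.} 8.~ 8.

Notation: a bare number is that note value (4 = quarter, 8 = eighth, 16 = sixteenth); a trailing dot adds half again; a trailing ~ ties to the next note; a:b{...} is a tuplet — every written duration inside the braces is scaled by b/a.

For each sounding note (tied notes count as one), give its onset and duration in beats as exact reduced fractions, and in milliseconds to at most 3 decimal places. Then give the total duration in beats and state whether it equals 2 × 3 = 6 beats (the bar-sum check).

1) 0.0ms=0b +365.854ms=1b
2) 365.854ms=1b +731.707ms=2b
3) 1097.561ms=3b +1097.561ms=3b
Σ=6b of 6 (164bpm 3/8) — PASS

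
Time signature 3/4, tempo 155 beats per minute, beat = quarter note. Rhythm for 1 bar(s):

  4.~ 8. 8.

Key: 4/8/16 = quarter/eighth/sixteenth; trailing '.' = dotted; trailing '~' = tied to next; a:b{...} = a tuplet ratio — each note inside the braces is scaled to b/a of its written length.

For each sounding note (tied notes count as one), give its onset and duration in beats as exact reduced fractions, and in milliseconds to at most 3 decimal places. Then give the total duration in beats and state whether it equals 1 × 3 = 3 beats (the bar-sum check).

1) 0.0ms=0b +870.968ms=9/4b
2) 870.968ms=9/4b +290.323ms=3/4b
Σ=3b of 3 (155bpm 3/4) — PASS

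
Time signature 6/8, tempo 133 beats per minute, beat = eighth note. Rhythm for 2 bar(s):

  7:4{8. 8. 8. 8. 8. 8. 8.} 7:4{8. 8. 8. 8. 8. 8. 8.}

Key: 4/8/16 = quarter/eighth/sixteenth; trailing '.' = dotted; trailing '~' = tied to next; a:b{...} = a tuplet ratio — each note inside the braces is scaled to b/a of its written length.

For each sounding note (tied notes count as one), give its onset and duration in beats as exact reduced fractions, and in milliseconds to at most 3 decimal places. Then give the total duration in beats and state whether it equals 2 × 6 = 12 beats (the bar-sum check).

1) 0.0ms=0b +386.681ms=6/7b
2) 386.681ms=6/7b +386.681ms=6/7b
3) 773.362ms=12/7b +386.681ms=6/7b
4) 1160.043ms=18/7b +386.681ms=6/7b
5) 1546.724ms=24/7b +386.681ms=6/7b
6) 1933.405ms=30/7b +386.681ms=6/7b
7) 2320.086ms=36/7b +386.681ms=6/7b
8) 2706.767ms=6b +386.681ms=6/7b
9) 3093.448ms=48/7b +386.681ms=6/7b
10) 3480.129ms=54/7b +386.681ms=6/7b
11) 3866.81ms=60/7b +386.681ms=6/7b
12) 4253.491ms=66/7b +386.681ms=6/7b
13) 4640.172ms=72/7b +386.681ms=6/7b
14) 5026.853ms=78/7b +386.681ms=6/7b
Σ=12b of 12 (133bpm 6/8) — PASS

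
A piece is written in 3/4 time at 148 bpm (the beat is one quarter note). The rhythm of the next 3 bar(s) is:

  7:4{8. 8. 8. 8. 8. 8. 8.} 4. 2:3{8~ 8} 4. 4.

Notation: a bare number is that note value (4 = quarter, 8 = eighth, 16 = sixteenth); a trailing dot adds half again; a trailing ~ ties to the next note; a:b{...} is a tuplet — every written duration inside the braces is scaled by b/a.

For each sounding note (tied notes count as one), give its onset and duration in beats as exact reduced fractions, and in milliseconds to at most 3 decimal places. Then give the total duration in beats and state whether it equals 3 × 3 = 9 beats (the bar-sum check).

1) 0.0ms=0b +173.745ms=3/7b
2) 173.745ms=3/7b +173.745ms=3/7b
3) 347.49ms=6/7b +173.745ms=3/7b
4) 521.236ms=9/7b +173.745ms=3/7b
5) 694.981ms=12/7b +173.745ms=3/7b
6) 868.726ms=15/7b +173.745ms=3/7b
7) 1042.471ms=18/7b +173.745ms=3/7b
8) 1216.216ms=3b +608.108ms=3/2b
9) 1824.324ms=9/2b +608.108ms=3/2b
10) 2432.432ms=6b +608.108ms=3/2b
11) 3040.541ms=15/2b +608.108ms=3/2b
Σ=9b of 9 (148bpm 3/4) — PASS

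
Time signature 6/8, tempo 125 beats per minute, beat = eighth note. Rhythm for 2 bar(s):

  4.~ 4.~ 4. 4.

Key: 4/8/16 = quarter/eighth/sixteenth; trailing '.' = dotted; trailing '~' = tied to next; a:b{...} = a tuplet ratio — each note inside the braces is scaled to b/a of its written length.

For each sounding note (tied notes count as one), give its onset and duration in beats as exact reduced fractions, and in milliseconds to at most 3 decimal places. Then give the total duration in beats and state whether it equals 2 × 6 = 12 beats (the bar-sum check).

1) 0.0ms=0b +4320.0ms=9b
2) 4320.0ms=9b +1440.0ms=3b
Σ=12b of 12 (125bpm 6/8) — PASS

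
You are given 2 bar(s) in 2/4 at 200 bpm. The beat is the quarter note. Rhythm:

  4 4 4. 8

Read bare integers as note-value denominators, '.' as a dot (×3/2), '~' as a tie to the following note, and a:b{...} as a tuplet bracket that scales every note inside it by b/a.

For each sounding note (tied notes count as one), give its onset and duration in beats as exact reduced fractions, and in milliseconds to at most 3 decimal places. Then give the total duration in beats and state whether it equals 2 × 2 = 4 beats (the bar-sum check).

1) 0.0ms=0b +300.0ms=1b
2) 300.0ms=1b +300.0ms=1b
3) 600.0ms=2b +450.0ms=3/2b
4) 1050.0ms=7/2b +150.0ms=1/2b
Σ=4b of 4 (200bpm 2/4) — PASS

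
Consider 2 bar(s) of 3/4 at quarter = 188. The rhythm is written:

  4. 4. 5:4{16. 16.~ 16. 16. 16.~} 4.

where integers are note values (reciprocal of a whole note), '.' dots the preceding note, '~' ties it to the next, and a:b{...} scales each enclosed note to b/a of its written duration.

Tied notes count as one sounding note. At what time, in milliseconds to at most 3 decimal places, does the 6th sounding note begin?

1. 0.0ms @ 0 + 478.723ms (3/2)
2. 478.723ms @ 3/2 + 478.723ms (3/2)
3. 957.447ms @ 3 + 95.745ms (3/10)
4. 1053.191ms @ 33/10 + 191.489ms (3/5)
5. 1244.681ms @ 39/10 + 95.745ms (3/10)
6. 1340.426ms @ 21/5 + 574.468ms (9/5)

note 6 onset = 21/5b = 1340.426ms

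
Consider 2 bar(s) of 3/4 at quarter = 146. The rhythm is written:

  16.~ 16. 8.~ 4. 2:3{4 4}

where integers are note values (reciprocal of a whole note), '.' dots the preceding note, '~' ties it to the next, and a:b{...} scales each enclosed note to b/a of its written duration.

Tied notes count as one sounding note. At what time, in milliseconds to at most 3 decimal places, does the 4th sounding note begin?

note 4 onset = 9/2b = 1849.315ms

1. 0.0ms @ 0 + 308.219ms (3/4)
2. 308.219ms @ 3/4 + 924.658ms (9/4)
3. 1232.877ms @ 3 + 616.438ms (3/2)
4. 1849.315ms @ 9/2 + 616.438ms (3/2)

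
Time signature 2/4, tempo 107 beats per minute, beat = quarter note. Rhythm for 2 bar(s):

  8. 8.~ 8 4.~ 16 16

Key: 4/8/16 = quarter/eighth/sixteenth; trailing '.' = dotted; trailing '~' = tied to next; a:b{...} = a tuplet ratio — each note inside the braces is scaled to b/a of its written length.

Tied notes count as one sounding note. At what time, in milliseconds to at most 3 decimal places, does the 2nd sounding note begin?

note 2 onset = 3/4b = 420.561ms

1. 0.0ms @ 0 + 420.561ms (3/4)
2. 420.561ms @ 3/4 + 700.935ms (5/4)
3. 1121.495ms @ 2 + 981.308ms (7/4)
4. 2102.804ms @ 15/4 + 140.187ms (1/4)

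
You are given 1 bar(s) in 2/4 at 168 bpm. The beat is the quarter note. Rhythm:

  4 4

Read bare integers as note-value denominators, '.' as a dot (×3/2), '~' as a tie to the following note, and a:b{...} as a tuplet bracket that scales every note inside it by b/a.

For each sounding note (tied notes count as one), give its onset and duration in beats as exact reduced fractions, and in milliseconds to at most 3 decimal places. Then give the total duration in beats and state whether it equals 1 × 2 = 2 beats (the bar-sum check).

1) 0.0ms=0b +357.143ms=1b
2) 357.143ms=1b +357.143ms=1b
Σ=2b of 2 (168bpm 2/4) — PASS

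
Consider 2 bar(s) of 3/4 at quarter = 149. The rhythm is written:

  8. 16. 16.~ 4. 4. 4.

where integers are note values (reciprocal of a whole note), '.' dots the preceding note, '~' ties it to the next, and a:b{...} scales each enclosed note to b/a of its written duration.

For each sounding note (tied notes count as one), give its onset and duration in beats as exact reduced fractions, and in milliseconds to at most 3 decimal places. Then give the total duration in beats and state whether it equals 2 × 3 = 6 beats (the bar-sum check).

1) 0.0ms=0b +302.013ms=3/4b
2) 302.013ms=3/4b +151.007ms=3/8b
3) 453.02ms=9/8b +755.034ms=15/8b
4) 1208.054ms=3b +604.027ms=3/2b
5) 1812.081ms=9/2b +604.027ms=3/2b
Σ=6b of 6 (149bpm 3/4) — PASS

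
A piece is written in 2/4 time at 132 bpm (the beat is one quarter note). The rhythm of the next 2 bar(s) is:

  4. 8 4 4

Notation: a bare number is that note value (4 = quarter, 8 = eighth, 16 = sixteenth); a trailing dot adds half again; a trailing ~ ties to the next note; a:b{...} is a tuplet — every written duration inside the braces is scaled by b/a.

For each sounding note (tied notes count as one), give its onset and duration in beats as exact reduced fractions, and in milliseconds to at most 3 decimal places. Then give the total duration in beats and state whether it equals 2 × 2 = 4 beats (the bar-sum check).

1) 0.0ms=0b +681.818ms=3/2b
2) 681.818ms=3/2b +227.273ms=1/2b
3) 909.091ms=2b +454.545ms=1b
4) 1363.636ms=3b +454.545ms=1b
Σ=4b of 4 (132bpm 2/4) — PASS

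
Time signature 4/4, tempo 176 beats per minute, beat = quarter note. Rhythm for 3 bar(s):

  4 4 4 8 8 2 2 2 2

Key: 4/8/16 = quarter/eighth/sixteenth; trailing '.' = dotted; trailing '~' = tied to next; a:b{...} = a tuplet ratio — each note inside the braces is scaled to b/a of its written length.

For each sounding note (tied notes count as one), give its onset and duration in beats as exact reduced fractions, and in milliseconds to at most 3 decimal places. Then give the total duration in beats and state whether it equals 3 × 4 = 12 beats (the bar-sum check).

1) 0.0ms=0b +340.909ms=1b
2) 340.909ms=1b +340.909ms=1b
3) 681.818ms=2b +340.909ms=1b
4) 1022.727ms=3b +170.455ms=1/2b
5) 1193.182ms=7/2b +170.455ms=1/2b
6) 1363.636ms=4b +681.818ms=2b
7) 2045.455ms=6b +681.818ms=2b
8) 2727.273ms=8b +681.818ms=2b
9) 3409.091ms=10b +681.818ms=2b
Σ=12b of 12 (176bpm 4/4) — PASS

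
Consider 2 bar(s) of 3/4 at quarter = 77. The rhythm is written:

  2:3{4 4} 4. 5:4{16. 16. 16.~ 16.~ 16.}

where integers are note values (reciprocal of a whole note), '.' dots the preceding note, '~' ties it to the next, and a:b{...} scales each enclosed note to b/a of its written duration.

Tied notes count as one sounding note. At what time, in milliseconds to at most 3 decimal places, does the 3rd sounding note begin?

1. 0.0ms @ 0 + 1168.831ms (3/2)
2. 1168.831ms @ 3/2 + 1168.831ms (3/2)
3. 2337.662ms @ 3 + 1168.831ms (3/2)
4. 3506.494ms @ 9/2 + 233.766ms (3/10)
5. 3740.26ms @ 24/5 + 233.766ms (3/10)
6. 3974.026ms @ 51/10 + 701.299ms (9/10)

note 3 onset = 3b = 2337.662ms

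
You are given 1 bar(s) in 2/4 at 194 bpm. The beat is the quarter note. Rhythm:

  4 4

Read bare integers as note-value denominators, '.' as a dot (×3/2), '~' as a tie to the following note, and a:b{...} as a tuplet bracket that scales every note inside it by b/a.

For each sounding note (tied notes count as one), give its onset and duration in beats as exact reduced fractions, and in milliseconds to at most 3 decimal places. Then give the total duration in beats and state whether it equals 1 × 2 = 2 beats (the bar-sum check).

1) 0.0ms=0b +309.278ms=1b
2) 309.278ms=1b +309.278ms=1b
Σ=2b of 2 (194bpm 2/4) — PASS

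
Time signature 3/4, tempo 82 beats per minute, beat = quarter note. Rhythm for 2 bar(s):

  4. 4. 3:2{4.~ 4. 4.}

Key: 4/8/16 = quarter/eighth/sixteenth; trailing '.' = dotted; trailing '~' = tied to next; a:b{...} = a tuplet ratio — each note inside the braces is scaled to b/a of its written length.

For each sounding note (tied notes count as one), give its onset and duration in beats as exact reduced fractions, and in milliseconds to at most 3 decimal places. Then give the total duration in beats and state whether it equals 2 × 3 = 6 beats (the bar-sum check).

1) 0.0ms=0b +1097.561ms=3/2b
2) 1097.561ms=3/2b +1097.561ms=3/2b
3) 2195.122ms=3b +1463.415ms=2b
4) 3658.537ms=5b +731.707ms=1b
Σ=6b of 6 (82bpm 3/4) — PASS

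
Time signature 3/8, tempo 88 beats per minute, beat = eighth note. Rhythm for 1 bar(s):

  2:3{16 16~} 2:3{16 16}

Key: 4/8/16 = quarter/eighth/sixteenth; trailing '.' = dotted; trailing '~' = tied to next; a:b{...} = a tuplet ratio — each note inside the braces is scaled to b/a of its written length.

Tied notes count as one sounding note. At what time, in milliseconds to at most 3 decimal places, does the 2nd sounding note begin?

1. 0.0ms @ 0 + 511.364ms (3/4)
2. 511.364ms @ 3/4 + 1022.727ms (3/2)
3. 1534.091ms @ 9/4 + 511.364ms (3/4)

note 2 onset = 3/4b = 511.364ms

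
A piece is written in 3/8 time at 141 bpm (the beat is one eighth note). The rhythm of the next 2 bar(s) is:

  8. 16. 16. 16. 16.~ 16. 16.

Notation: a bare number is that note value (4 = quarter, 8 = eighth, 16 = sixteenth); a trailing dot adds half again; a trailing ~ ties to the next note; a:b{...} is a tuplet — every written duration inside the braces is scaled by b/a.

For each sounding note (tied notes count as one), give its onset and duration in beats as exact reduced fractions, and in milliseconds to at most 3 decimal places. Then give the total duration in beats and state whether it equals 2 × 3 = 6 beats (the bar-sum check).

1) 0.0ms=0b +638.298ms=3/2b
2) 638.298ms=3/2b +319.149ms=3/4b
3) 957.447ms=9/4b +319.149ms=3/4b
4) 1276.596ms=3b +319.149ms=3/4b
5) 1595.745ms=15/4b +638.298ms=3/2b
6) 2234.043ms=21/4b +319.149ms=3/4b
Σ=6b of 6 (141bpm 3/8) — PASS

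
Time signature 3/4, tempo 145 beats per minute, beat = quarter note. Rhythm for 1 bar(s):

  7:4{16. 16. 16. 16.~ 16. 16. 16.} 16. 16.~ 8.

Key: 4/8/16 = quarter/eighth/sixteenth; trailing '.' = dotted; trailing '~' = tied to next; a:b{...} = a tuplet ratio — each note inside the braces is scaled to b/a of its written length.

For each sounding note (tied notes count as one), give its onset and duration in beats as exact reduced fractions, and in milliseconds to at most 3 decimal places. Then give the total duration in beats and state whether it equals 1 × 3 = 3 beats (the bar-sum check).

1) 0.0ms=0b +88.67ms=3/14b
2) 88.67ms=3/14b +88.67ms=3/14b
3) 177.34ms=3/7b +88.67ms=3/14b
4) 266.01ms=9/14b +177.34ms=3/7b
5) 443.35ms=15/14b +88.67ms=3/14b
6) 532.02ms=9/7b +88.67ms=3/14b
7) 620.69ms=3/2b +155.172ms=3/8b
8) 775.862ms=15/8b +465.517ms=9/8b
Σ=3b of 3 (145bpm 3/4) — PASS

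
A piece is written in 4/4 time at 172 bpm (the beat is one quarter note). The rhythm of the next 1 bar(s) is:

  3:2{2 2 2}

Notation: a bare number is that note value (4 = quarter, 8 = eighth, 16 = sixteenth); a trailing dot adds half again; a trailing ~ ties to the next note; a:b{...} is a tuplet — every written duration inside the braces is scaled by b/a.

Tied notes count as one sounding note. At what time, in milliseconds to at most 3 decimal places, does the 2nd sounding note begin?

note 2 onset = 4/3b = 465.116ms

1. 0.0ms @ 0 + 465.116ms (4/3)
2. 465.116ms @ 4/3 + 465.116ms (4/3)
3. 930.233ms @ 8/3 + 465.116ms (4/3)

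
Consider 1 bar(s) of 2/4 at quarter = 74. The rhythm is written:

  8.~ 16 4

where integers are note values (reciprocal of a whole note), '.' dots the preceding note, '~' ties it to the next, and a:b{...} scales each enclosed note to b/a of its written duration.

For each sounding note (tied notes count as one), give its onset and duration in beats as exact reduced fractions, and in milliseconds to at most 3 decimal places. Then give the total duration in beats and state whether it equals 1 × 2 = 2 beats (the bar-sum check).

1) 0.0ms=0b +810.811ms=1b
2) 810.811ms=1b +810.811ms=1b
Σ=2b of 2 (74bpm 2/4) — PASS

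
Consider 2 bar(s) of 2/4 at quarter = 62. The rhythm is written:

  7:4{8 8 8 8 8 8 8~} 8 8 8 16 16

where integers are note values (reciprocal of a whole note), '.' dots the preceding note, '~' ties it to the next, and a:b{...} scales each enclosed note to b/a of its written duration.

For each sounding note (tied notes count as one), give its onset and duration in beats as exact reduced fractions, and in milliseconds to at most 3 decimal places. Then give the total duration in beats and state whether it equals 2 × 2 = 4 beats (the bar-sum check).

1) 0.0ms=0b +276.498ms=2/7b
2) 276.498ms=2/7b +276.498ms=2/7b
3) 552.995ms=4/7b +276.498ms=2/7b
4) 829.493ms=6/7b +276.498ms=2/7b
5) 1105.991ms=8/7b +276.498ms=2/7b
6) 1382.488ms=10/7b +276.498ms=2/7b
7) 1658.986ms=12/7b +760.369ms=11/14b
8) 2419.355ms=5/2b +483.871ms=1/2b
9) 2903.226ms=3b +483.871ms=1/2b
10) 3387.097ms=7/2b +241.935ms=1/4b
11) 3629.032ms=15/4b +241.935ms=1/4b
Σ=4b of 4 (62bpm 2/4) — PASS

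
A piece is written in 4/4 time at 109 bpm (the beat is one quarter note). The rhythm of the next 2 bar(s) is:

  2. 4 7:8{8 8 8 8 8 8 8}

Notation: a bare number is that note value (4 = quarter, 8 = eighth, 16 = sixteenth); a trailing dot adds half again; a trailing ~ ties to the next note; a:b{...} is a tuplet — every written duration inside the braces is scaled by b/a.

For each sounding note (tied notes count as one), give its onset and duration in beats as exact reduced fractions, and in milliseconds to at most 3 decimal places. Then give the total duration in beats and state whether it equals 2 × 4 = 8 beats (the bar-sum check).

1) 0.0ms=0b +1651.376ms=3b
2) 1651.376ms=3b +550.459ms=1b
3) 2201.835ms=4b +314.548ms=4/7b
4) 2516.383ms=32/7b +314.548ms=4/7b
5) 2830.931ms=36/7b +314.548ms=4/7b
6) 3145.478ms=40/7b +314.548ms=4/7b
7) 3460.026ms=44/7b +314.548ms=4/7b
8) 3774.574ms=48/7b +314.548ms=4/7b
9) 4089.122ms=52/7b +314.548ms=4/7b
Σ=8b of 8 (109bpm 4/4) — PASS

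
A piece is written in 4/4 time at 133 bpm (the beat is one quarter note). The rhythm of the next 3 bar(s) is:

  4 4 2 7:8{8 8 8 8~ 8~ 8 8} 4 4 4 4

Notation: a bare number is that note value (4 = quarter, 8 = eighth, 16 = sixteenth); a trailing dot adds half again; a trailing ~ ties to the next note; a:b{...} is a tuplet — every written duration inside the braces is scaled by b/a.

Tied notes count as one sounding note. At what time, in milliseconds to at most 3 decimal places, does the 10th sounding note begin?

note 10 onset = 9b = 4060.15ms

1. 0.0ms @ 0 + 451.128ms (1)
2. 451.128ms @ 1 + 451.128ms (1)
3. 902.256ms @ 2 + 902.256ms (2)
4. 1804.511ms @ 4 + 257.787ms (4/7)
5. 2062.299ms @ 32/7 + 257.787ms (4/7)
6. 2320.086ms @ 36/7 + 257.787ms (4/7)
7. 2577.873ms @ 40/7 + 773.362ms (12/7)
8. 3351.235ms @ 52/7 + 257.787ms (4/7)
9. 3609.023ms @ 8 + 451.128ms (1)
10. 4060.15ms @ 9 + 451.128ms (1)
11. 4511.278ms @ 10 + 451.128ms (1)
12. 4962.406ms @ 11 + 451.128ms (1)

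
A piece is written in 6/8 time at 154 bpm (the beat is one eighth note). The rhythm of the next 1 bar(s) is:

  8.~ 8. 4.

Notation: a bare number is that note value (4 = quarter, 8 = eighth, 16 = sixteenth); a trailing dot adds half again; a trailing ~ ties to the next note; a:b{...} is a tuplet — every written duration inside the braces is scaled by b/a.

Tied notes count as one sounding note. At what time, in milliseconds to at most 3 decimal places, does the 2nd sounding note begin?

note 2 onset = 3b = 1168.831ms

1. 0.0ms @ 0 + 1168.831ms (3)
2. 1168.831ms @ 3 + 1168.831ms (3)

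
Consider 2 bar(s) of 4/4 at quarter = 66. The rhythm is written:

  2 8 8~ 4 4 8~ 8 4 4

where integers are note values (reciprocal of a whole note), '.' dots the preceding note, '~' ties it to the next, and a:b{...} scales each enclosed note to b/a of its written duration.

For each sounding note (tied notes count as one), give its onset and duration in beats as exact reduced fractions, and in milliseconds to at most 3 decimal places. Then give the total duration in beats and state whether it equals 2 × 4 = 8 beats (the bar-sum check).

1) 0.0ms=0b +1818.182ms=2b
2) 1818.182ms=2b +454.545ms=1/2b
3) 2272.727ms=5/2b +1363.636ms=3/2b
4) 3636.364ms=4b +909.091ms=1b
5) 4545.455ms=5b +909.091ms=1b
6) 5454.545ms=6b +909.091ms=1b
7) 6363.636ms=7b +909.091ms=1b
Σ=8b of 8 (66bpm 4/4) — PASS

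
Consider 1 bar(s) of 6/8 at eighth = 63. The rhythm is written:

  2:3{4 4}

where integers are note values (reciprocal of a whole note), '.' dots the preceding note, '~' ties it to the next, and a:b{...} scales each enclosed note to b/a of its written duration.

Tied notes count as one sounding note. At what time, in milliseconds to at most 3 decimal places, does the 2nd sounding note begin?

note 2 onset = 3b = 2857.143ms

1. 0.0ms @ 0 + 2857.143ms (3)
2. 2857.143ms @ 3 + 2857.143ms (3)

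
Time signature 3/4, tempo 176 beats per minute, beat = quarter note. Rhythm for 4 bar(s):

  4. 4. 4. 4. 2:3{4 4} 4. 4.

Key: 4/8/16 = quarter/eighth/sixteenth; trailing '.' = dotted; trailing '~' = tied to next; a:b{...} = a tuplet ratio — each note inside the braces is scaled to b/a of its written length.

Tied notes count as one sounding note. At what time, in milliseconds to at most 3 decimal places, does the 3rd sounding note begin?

note 3 onset = 3b = 1022.727ms

1. 0.0ms @ 0 + 511.364ms (3/2)
2. 511.364ms @ 3/2 + 511.364ms (3/2)
3. 1022.727ms @ 3 + 511.364ms (3/2)
4. 1534.091ms @ 9/2 + 511.364ms (3/2)
5. 2045.455ms @ 6 + 511.364ms (3/2)
6. 2556.818ms @ 15/2 + 511.364ms (3/2)
7. 3068.182ms @ 9 + 511.364ms (3/2)
8. 3579.545ms @ 21/2 + 511.364ms (3/2)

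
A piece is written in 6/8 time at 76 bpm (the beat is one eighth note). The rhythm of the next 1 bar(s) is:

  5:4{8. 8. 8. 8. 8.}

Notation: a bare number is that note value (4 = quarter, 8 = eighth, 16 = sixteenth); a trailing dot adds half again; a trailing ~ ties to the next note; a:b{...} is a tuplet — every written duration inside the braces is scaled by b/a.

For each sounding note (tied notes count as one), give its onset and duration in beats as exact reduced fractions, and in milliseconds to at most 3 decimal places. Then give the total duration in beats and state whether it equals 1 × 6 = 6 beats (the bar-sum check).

1) 0.0ms=0b +947.368ms=6/5b
2) 947.368ms=6/5b +947.368ms=6/5b
3) 1894.737ms=12/5b +947.368ms=6/5b
4) 2842.105ms=18/5b +947.368ms=6/5b
5) 3789.474ms=24/5b +947.368ms=6/5b
Σ=6b of 6 (76bpm 6/8) — PASS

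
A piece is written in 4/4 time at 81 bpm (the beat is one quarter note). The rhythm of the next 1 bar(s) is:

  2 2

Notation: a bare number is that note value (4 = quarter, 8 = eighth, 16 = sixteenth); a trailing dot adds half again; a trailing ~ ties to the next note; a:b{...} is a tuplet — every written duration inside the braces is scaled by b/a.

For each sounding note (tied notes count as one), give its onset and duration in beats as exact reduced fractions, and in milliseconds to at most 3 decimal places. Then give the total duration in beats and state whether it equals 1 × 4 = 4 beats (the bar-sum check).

1) 0.0ms=0b +1481.481ms=2b
2) 1481.481ms=2b +1481.481ms=2b
Σ=4b of 4 (81bpm 4/4) — PASS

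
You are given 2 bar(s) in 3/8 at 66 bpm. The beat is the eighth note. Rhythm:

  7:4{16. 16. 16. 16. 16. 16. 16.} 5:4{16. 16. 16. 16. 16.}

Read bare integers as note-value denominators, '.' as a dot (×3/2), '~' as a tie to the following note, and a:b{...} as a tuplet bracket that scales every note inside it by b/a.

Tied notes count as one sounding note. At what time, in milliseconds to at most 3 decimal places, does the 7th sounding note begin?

note 7 onset = 18/7b = 2337.662ms

1. 0.0ms @ 0 + 389.61ms (3/7)
2. 389.61ms @ 3/7 + 389.61ms (3/7)
3. 779.221ms @ 6/7 + 389.61ms (3/7)
4. 1168.831ms @ 9/7 + 389.61ms (3/7)
5. 1558.442ms @ 12/7 + 389.61ms (3/7)
6. 1948.052ms @ 15/7 + 389.61ms (3/7)
7. 2337.662ms @ 18/7 + 389.61ms (3/7)
8. 2727.273ms @ 3 + 545.455ms (3/5)
9. 3272.727ms @ 18/5 + 545.455ms (3/5)
10. 3818.182ms @ 21/5 + 545.455ms (3/5)
11. 4363.636ms @ 24/5 + 545.455ms (3/5)
12. 4909.091ms @ 27/5 + 545.455ms (3/5)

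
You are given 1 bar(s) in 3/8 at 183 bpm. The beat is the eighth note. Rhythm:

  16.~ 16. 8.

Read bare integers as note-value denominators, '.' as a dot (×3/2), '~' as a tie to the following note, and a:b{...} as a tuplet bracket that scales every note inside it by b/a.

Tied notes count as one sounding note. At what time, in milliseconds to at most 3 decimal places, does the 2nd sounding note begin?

1. 0.0ms @ 0 + 491.803ms (3/2)
2. 491.803ms @ 3/2 + 491.803ms (3/2)

note 2 onset = 3/2b = 491.803ms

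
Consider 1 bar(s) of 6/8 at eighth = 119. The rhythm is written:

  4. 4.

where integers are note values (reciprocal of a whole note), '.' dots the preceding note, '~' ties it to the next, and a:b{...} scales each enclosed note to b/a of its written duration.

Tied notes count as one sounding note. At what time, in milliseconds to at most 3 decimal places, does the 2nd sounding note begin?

1. 0.0ms @ 0 + 1512.605ms (3)
2. 1512.605ms @ 3 + 1512.605ms (3)

note 2 onset = 3b = 1512.605ms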